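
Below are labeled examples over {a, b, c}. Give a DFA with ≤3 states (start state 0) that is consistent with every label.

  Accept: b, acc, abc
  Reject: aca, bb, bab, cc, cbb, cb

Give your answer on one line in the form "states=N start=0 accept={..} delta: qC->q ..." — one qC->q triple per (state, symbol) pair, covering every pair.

Grow the machine one transition at a time. Run the examples from 0; the earliest place one falls off (shortest prefix, ties alphabetical) gets sent to the lowest-numbered state that keeps every Accept/Reject pair distinguishable — a pair clashes when both reach the same state with identical unread suffix — and to a fresh state only if none does.
a: 0a undefined. 0a->0: no, acc/cc meet in 0 with "cc" left. Open state 1: 0a->1.
b: 0b undefined. 0b->0: no, b/bb meet in 0. 0b->1: ok.
c: 0c undefined. 0c->0: no, b/cb meet in 1. 0c->1: ok.
ab: 1b undefined. 1b->0: no, b/cbb meet in 1. 1b->1: no, b/bb meet in 1. Open state 2: 1b->2.
ac: 1c undefined. 1c->0: no, b/aca meet in 1. 1c->1: no, b/cc meet in 1. 1c->2: ok.
ba: 1a undefined. 1a->0: no, b/bab meet in 1. 1a->1: ok.
abc: 2c undefined. 2c->0: ok.
aca: 2a undefined. 2a->0: no, acc/aca meet in 0. 2a->1: no, b/aca meet in 1. 2a->2: ok.
cbb: 2b undefined. 2b->0: no, acc/cbb meet in 0. 2b->1: no, b/cbb meet in 1. 2b->2: ok.
All examples now run through 3 states with every (state, symbol) defined. Accept strings end in {0,1}, Reject strings end in {2}; accept={0,1}.

states=3 start=0 accept={0,1} delta: 0a->1 0b->1 0c->1 1a->1 1b->2 1c->2 2a->2 2b->2 2c->0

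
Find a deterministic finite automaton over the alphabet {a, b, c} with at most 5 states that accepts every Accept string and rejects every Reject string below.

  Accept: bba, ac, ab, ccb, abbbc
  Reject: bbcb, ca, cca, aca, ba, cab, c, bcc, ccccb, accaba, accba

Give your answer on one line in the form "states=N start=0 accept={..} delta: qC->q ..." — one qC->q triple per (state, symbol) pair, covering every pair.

states=5 start=0 accept={2,3} delta: 0a->1 0b->1 0c->1 1a->0 1b->2 1c->3 2a->2 2b->0 2c->0 3a->0 3b->2 3c->4 4a->0 4b->0 4c->0

Fold the examples into a partial DFA from state 0: repeatedly fix the first undefined (state, symbol) met by the shortest-then-alphabetical prefix, trying targets in increasing order and rejecting any under which an Accept and a Reject string meet in one state with the same remainder; add a state when all current targets are rejected. Accepting states are where Accept strings end.
a: 0a undefined. 0a->0: no, ac/c meet in 0 with "c" left. Open state 1: 0a->1.
b: 0b undefined. 0b->0: no, bba/ba meet in 1. 0b->1: ok.
c: 0c undefined. 0c->0: no, ab/cab meet in 1 with "b" left. 0c->1: ok.
ab: 1b undefined. 1b->0: no, bba/c meet in 1. 1b->1: no, bba/ca meet in 1 with "a" left. Open state 2: 1b->2.
ac: 1c undefined. 1c->0: no, bba/accba meet in 2 with "a" left. 1c->1: no, bba/accba meet in 2 with "a" left. 1c->2: no, bba/cca meet in 2 with "a" left. Open state 3: 1c->3.
ba: 1a undefined. 1a->0: ok.
abb: 2b undefined. 2b->0: ok.
aca: 3a undefined. 3a->0: ok.
acc: 3c undefined. 3c->0: no, bba/accaba meet in 2 with "a" left. 3c->1: no, bba/accba meet in 2 with "a" left. 3c->2: no, ab/bcc meet in 2. 3c->3: no, ac/bcc meet in 3. Open state 4: 3c->4.
bba: 2a undefined. 2a->0: no, bba/ca meet in 0. 2a->1: no, bba/cab meet in 1. 2a->2: ok.
bbc: 2c undefined. 2c->0: ok.
ccb: 3b undefined. 3b->0: no, ccb/ca meet in 0. 3b->1: no, ccb/bbcb meet in 1. 3b->2: ok.
acca: 4a undefined. 4a->0: ok.
accb: 4b undefined. 4b->0: ok.
cccc: 4c undefined. 4c->0: ok.
All examples now run through 5 states with every (state, symbol) defined. Accept strings end in {2,3}, Reject strings end in {0,1,4}; accept={2,3}.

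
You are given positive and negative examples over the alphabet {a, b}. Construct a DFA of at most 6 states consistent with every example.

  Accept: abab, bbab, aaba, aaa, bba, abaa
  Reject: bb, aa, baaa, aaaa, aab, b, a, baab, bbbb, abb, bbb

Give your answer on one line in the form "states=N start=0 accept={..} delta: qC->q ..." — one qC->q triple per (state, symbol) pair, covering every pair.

Fold the examples into a partial DFA from state 0: repeatedly fix the first undefined (state, symbol) met by the shortest-then-alphabetical prefix, trying targets in increasing order and rejecting any under which an Accept and a Reject string meet in one state with the same remainder; add a state when all current targets are rejected. Accepting states are where Accept strings end.
a: 0a undefined. 0a->0: no, aaa/aa meet in 0. Open state 1: 0a->1.
b: 0b undefined. 0b->0: no, aaa/baaa meet in 1 with "aa" left. 0b->1: ok.
aa: 1a undefined. 1a->0: no, aaba/aa meet in 0. 1a->1: no, aaa/aa meet in 1. Open state 2: 1a->2.
ab: 1b undefined. 1b->0: no, abab/bb meet in 0. 1b->1: no, abab/aab meet in 2 with "b" left. 1b->2: no, abab/baab meet in 2 with "ab" left. Open state 3: 1b->3.
aaa: 2a undefined. 2a->0: ok.
aab: 2b undefined. 2b->0: no, aaba/baaa meet in 1. 2b->1: no, aaba/aa meet in 2. 2b->2: ok.
aba: 3a undefined. 3a->0: no, abab/baaa meet in 1. 3a->1: no, abab/bb meet in 3. 3a->2: no, abab/aa meet in 2. 3a->3: no, abab/abb meet in 3 with "b" left. Open state 4: 3a->4.
abb: 3b undefined. 3b->0: no, aaba/abb meet in 0. 3b->1: ok.
abaa: 4a undefined. 4a->0: ok.
abab: 4b undefined. 4b->0: ok.
All examples now run through 5 states with every (state, symbol) defined. Accept strings end in {0,4}, Reject strings end in {1,2,3}; accept={0,4}.

states=5 start=0 accept={0,4} delta: 0a->1 0b->1 1a->2 1b->3 2a->0 2b->2 3a->4 3b->1 4a->0 4b->0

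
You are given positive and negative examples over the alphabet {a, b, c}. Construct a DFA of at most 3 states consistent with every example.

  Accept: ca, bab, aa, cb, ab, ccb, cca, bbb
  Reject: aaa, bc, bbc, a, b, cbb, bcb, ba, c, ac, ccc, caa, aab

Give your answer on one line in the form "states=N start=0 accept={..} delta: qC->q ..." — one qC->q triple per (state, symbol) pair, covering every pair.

Fold the examples into a partial DFA from state 0: repeatedly fix the first undefined (state, symbol) met by the shortest-then-alphabetical prefix, trying targets in increasing order and rejecting any under which an Accept and a Reject string meet in one state with the same remainder; add a state when all current targets are rejected. Accepting states are where Accept strings end.
a: 0a undefined. 0a->0: no, aa/aaa meet in 0. Open state 1: 0a->1.
b: 0b undefined. 0b->0: no, cb/bcb meet in 0 with "cb" left. 0b->1: no, bab/aab meet in 1 with "ab" left. Open state 2: 0b->2.
c: 0c undefined. 0c->0: no, ca/a meet in 1. 0c->1: ok.
aa: 1a undefined. 1a->0: ok.
ab: 1b undefined. 1b->0: ok.
ac: 1c undefined. 1c->0: no, ca/ac meet in 0. 1c->1: ok.
ba: 2a undefined. 2a->0: no, ca/ba meet in 0. 2a->1: ok.
bb: 2b undefined. 2b->0: no, bbb/b meet in 2. 2b->1: ok.
bc: 2c undefined. 2c->0: no, ca/bc meet in 0. 2c->1: no, ca/bcb meet in 0. 2c->2: ok.
All examples now run through 3 states with every (state, symbol) defined. Accept strings end in {0}, Reject strings end in {1,2}; accept={0}.

states=3 start=0 accept={0} delta: 0a->1 0b->2 0c->1 1a->0 1b->0 1c->1 2a->1 2b->1 2c->2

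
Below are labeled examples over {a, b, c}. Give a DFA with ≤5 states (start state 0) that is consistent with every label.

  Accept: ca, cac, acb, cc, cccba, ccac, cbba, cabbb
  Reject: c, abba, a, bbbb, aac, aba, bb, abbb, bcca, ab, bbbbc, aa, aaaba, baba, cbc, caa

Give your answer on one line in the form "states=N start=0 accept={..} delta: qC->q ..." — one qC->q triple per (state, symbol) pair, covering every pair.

states=4 start=0 accept={2,3} delta: 0a->0 0b->0 0c->1 1a->2 1b->3 1c->2 2a->1 2b->1 2c->2 3a->2 3b->3 3c->0

Grow the machine one transition at a time. Run the examples from 0; the earliest place one falls off (shortest prefix, ties alphabetical) gets sent to the lowest-numbered state that keeps every Accept/Reject pair distinguishable — a pair clashes when both reach the same state with identical unread suffix — and to a fresh state only if none does.
a: 0a undefined. 0a->0: ok.
b: 0b undefined. 0b->0: ok.
c: 0c undefined. 0c->0: no, ca/c meet in 0. Open state 1: 0c->1.
ca: 1a undefined. 1a->0: no, ca/abba meet in 0. 1a->1: no, ca/c meet in 1. Open state 2: 1a->2.
cb: 1b undefined. 1b->0: no, acb/abba meet in 0. 1b->1: no, acb/c meet in 1. 1b->2: no, cac/cbc meet in 2 with "c" left. Open state 3: 1b->3.
cc: 1c undefined. 1c->0: no, cc/abba meet in 0. 1c->1: no, ca/bcca meet in 2. 1c->2: ok.
caa: 2a undefined. 2a->0: no, ccac/c meet in 1. 2a->1: ok.
cab: 2b undefined. 2b->0: no, cabbb/abba meet in 0. 2b->1: ok.
cac: 2c undefined. 2c->0: no, cac/abba meet in 0. 2c->1: no, cac/c meet in 1. 2c->2: ok.
cbb: 3b undefined. 3b->0: no, cbba/abba meet in 0. 3b->1: no, cabbb/c meet in 1. 3b->2: no, cbba/c meet in 1. 3b->3: ok.
cbc: 3c undefined. 3c->0: ok.
cbba: 3a undefined. 3a->0: no, cbba/abba meet in 0. 3a->1: no, cbba/c meet in 1. 3a->2: ok.
All examples now run through 4 states with every (state, symbol) defined. Accept strings end in {2,3}, Reject strings end in {0,1}; accept={2,3}.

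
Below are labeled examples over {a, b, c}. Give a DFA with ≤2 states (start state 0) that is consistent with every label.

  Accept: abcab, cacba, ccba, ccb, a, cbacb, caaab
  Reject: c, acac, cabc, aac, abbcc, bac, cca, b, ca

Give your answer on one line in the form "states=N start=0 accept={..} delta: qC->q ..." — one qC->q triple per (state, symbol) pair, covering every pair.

Fold the examples into a partial DFA from state 0: repeatedly fix the first undefined (state, symbol) met by the shortest-then-alphabetical prefix, trying targets in increasing order and rejecting any under which an Accept and a Reject string meet in one state with the same remainder; add a state when all current targets are rejected. Accepting states are where Accept strings end.
a: 0a undefined. 0a->0: ok.
b: 0b undefined. 0b->0: no, a/b meet in 0. Open state 1: 0b->1.
c: 0c undefined. 0c->0: no, ccb/b meet in 1. 0c->1: ok.
ba: 1a undefined. 1a->0: no, a/ca meet in 0. 1a->1: ok.
cb: 1b undefined. 1b->0: ok.
cc: 1c undefined. 1c->0: no, abcab/c meet in 1. 1c->1: ok.
All examples now run through 2 states with every (state, symbol) defined. Accept strings end in {0}, Reject strings end in {1}; accept={0}.

states=2 start=0 accept={0} delta: 0a->0 0b->1 0c->1 1a->1 1b->0 1c->1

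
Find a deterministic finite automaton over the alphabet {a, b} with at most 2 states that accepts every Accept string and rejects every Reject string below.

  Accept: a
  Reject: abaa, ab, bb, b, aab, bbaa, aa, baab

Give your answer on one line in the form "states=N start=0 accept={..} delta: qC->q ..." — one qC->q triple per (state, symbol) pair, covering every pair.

State merging on the prefix tree: take the shortest (then alphabetical) example prefix whose next move is undefined and point that move at state 0, else 1, else 2, ...; a target is out if some Accept/Reject pair would then sit in one state with the same input left (inseparable). If every existing state is out, open a new one.
a: 0a undefined. 0a->0: no, a/aa meet in 0. Open state 1: 0a->1.
b: 0b undefined. 0b->0: ok.
aa: 1a undefined. 1a->0: ok.
ab: 1b undefined. 1b->0: ok.
All examples now run through 2 states with every (state, symbol) defined. Accept strings end in {1}, Reject strings end in {0}; accept={1}.

states=2 start=0 accept={1} delta: 0a->1 0b->0 1a->0 1b->0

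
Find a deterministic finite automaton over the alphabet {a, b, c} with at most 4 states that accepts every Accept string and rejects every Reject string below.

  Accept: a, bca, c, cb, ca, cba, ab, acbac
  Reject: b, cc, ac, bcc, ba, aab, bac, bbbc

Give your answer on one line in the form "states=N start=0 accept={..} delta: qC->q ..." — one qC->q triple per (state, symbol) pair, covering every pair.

Fold the examples into a partial DFA from state 0: repeatedly fix the first undefined (state, symbol) met by the shortest-then-alphabetical prefix, trying targets in increasing order and rejecting any under which an Accept and a Reject string meet in one state with the same remainder; add a state when all current targets are rejected. Accepting states are where Accept strings end.
a: 0a undefined. 0a->0: no, c/ac meet in 0 with "c" left. Open state 1: 0a->1.
b: 0b undefined. 0b->0: no, a/ba meet in 1. 0b->1: no, a/b meet in 1. Open state 2: 0b->2.
c: 0c undefined. 0c->0: no, c/cc meet in 0. 0c->1: ok.
aa: 1a undefined. 1a->0: ok.
ab: 1b undefined. 1b->0: ok.
ac: 1c undefined. 1c->0: no, cb/cc meet in 0. 1c->1: no, a/cc meet in 1. 1c->2: ok.
ba: 2a undefined. 2a->0: no, a/bac meet in 1. 2a->1: no, a/ba meet in 1. 2a->2: ok.
bb: 2b undefined. 2b->0: no, acbac/b meet in 2. 2b->1: no, a/bbbc meet in 1. 2b->2: no, acbac/bac meet in 2 with "c" left. Open state 3: 2b->3.
bc: 2c undefined. 2c->0: no, a/bcc meet in 1. 2c->1: no, a/bac meet in 1. 2c->2: no, bca/b meet in 2. 2c->3: ok.
bbb: 3b undefined. 3b->0: no, a/bbbc meet in 1. 3b->1: ok.
bca: 3a undefined. 3a->0: ok.
bcc: 3c undefined. 3c->0: no, bca/bcc meet in 0. 3c->1: no, a/bcc meet in 1. 3c->2: ok.
All examples now run through 4 states with every (state, symbol) defined. Accept strings end in {0,1}, Reject strings end in {2,3}; accept={0,1}.

states=4 start=0 accept={0,1} delta: 0a->1 0b->2 0c->1 1a->0 1b->0 1c->2 2a->2 2b->3 2c->3 3a->0 3b->1 3c->2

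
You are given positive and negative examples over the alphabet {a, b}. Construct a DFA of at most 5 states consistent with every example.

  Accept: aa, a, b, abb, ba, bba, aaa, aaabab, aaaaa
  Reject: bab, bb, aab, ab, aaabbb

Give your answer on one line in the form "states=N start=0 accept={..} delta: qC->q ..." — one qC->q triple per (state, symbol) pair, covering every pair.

Fold the examples into a partial DFA from state 0: repeatedly fix the first undefined (state, symbol) met by the shortest-then-alphabetical prefix, trying targets in increasing order and rejecting any under which an Accept and a Reject string meet in one state with the same remainder; add a state when all current targets are rejected. Accepting states are where Accept strings end.
a: 0a undefined. 0a->0: no, b/aab meet in 0 with "b" left. Open state 1: 0a->1.
b: 0b undefined. 0b->0: no, b/bb meet in 0. 0b->1: ok.
aa: 1a undefined. 1a->0: no, a/bab meet in 1. 1a->1: ok.
ab: 1b undefined. 1b->0: no, aaabab/bab meet in 0. 1b->1: no, aa/bab meet in 1. Open state 2: 1b->2.
abb: 2b undefined. 2b->0: no, aa/aaabbb meet in 1. 2b->1: ok.
bba: 2a undefined. 2a->0: ok.
All examples now run through 3 states with every (state, symbol) defined. Accept strings end in {0,1}, Reject strings end in {2}; accept={0,1}.

states=3 start=0 accept={0,1} delta: 0a->1 0b->1 1a->1 1b->2 2a->0 2b->1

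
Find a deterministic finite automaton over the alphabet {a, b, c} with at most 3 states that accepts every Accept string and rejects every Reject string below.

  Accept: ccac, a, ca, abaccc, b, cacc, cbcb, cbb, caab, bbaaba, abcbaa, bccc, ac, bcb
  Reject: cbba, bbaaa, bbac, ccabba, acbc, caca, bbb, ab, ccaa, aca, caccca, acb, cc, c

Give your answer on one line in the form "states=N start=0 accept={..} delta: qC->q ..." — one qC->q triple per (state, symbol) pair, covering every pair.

Grow the machine one transition at a time. Run the examples from 0; the earliest place one falls off (shortest prefix, ties alphabetical) gets sent to the lowest-numbered state that keeps every Accept/Reject pair distinguishable — a pair clashes when both reach the same state with identical unread suffix — and to a fresh state only if none does.
a: 0a undefined. 0a->0: no, ca/aca meet in 0 with "ca" left. Open state 1: 0a->1.
b: 0b undefined. 0b->0: no, b/bbb meet in 0. 0b->1: no, bcb/acb meet in 1 with "cb" left. Open state 2: 0b->2.
c: 0c undefined. 0c->0: ok.
ab: 1b undefined. 1b->0: ok.
ac: 1c undefined. 1c->0: no, ccac/ab meet in 0. 1c->1: ok.
bb: 2b undefined. 2b->0: no, ccac/cbba meet in 1. 2b->1: ok.
bc: 2c undefined. 2c->0: no, bccc/acbc meet in 0. 2c->1: no, cbcb/acbc meet in 0. 2c->2: ok.
aca: 1a undefined. 1a->0: ok.
abcba: 2a undefined. 2a->0: ok.
All examples now run through 3 states with every (state, symbol) defined. Accept strings end in {1,2}, Reject strings end in {0}; accept={1,2}.

states=3 start=0 accept={1,2} delta: 0a->1 0b->2 0c->0 1a->0 1b->0 1c->1 2a->0 2b->1 2c->2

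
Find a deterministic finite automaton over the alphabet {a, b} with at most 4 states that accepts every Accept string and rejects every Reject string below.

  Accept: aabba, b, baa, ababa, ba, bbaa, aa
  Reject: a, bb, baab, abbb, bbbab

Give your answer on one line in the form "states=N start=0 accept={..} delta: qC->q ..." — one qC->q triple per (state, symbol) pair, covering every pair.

states=4 start=0 accept={0,2} delta: 0a->1 0b->2 1a->0 1b->1 2a->2 2b->3 3a->2 3b->0

State merging on the prefix tree: take the shortest (then alphabetical) example prefix whose next move is undefined and point that move at state 0, else 1, else 2, ...; a target is out if some Accept/Reject pair would then sit in one state with the same input left (inseparable). If every existing state is out, open a new one.
a: 0a undefined. 0a->0: no, aa/a meet in 0. Open state 1: 0a->1.
b: 0b undefined. 0b->0: no, b/bb meet in 0. 0b->1: no, b/a meet in 1. Open state 2: 0b->2.
aa: 1a undefined. 1a->0: ok.
ab: 1b undefined. 1b->0: no, ababa/a meet in 1. 1b->1: ok.
ba: 2a undefined. 2a->0: no, baa/a meet in 1. 2a->1: no, b/baab meet in 2. 2a->2: ok.
bb: 2b undefined. 2b->0: no, aabba/a meet in 1. 2b->1: no, b/bbbab meet in 2. 2b->2: no, aabba/bb meet in 2. Open state 3: 2b->3.
bba: 3a undefined. 3a->0: no, bbaa/a meet in 1. 3a->1: no, aabba/a meet in 1. 3a->2: ok.
bbb: 3b undefined. 3b->0: ok.
All examples now run through 4 states with every (state, symbol) defined. Accept strings end in {0,2}, Reject strings end in {1,3}; accept={0,2}.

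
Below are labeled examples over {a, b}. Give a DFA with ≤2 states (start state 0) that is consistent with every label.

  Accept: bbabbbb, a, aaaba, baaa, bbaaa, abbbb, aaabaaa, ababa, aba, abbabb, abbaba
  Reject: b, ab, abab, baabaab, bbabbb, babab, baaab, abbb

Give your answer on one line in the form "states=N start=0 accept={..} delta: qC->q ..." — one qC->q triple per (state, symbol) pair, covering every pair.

State merging on the prefix tree: take the shortest (then alphabetical) example prefix whose next move is undefined and point that move at state 0, else 1, else 2, ...; a target is out if some Accept/Reject pair would then sit in one state with the same input left (inseparable). If every existing state is out, open a new one.
a: 0a undefined. 0a->0: ok.
b: 0b undefined. 0b->0: no, bbabbbb/b meet in 0. Open state 1: 0b->1.
ba: 1a undefined. 1a->0: ok.
bb: 1b undefined. 1b->0: ok.
All examples now run through 2 states with every (state, symbol) defined. Accept strings end in {0}, Reject strings end in {1}; accept={0}.

states=2 start=0 accept={0} delta: 0a->0 0b->1 1a->0 1b->0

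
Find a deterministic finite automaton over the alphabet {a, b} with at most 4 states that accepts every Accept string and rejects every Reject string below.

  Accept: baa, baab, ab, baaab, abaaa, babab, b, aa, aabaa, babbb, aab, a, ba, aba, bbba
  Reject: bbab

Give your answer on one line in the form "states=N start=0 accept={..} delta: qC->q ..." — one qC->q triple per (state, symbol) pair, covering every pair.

states=3 start=0 accept={0,1} delta: 0a->0 0b->1 1a->0 1b->2 2a->1 2b->0

Fold the examples into a partial DFA from state 0: repeatedly fix the first undefined (state, symbol) met by the shortest-then-alphabetical prefix, trying targets in increasing order and rejecting any under which an Accept and a Reject string meet in one state with the same remainder; add a state when all current targets are rejected. Accepting states are where Accept strings end.
a: 0a undefined. 0a->0: ok.
b: 0b undefined. 0b->0: no, baa/bbab meet in 0. Open state 1: 0b->1.
ba: 1a undefined. 1a->0: ok.
bb: 1b undefined. 1b->0: no, baab/bbab meet in 1. 1b->1: no, baab/bbab meet in 1. Open state 2: 1b->2.
bba: 2a undefined. 2a->0: no, baab/bbab meet in 1. 2a->1: ok.
bbb: 2b undefined. 2b->0: ok.
All examples now run through 3 states with every (state, symbol) defined. Accept strings end in {0,1}, Reject strings end in {2}; accept={0,1}.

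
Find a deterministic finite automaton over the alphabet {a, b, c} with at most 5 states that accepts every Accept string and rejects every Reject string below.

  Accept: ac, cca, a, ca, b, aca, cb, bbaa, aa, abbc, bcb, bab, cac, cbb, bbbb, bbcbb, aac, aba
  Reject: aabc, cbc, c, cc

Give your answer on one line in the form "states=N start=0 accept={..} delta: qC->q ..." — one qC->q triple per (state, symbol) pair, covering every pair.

Fold the examples into a partial DFA from state 0: repeatedly fix the first undefined (state, symbol) met by the shortest-then-alphabetical prefix, trying targets in increasing order and rejecting any under which an Accept and a Reject string meet in one state with the same remainder; add a state when all current targets are rejected. Accepting states are where Accept strings end.
a: 0a undefined. 0a->0: no, ac/c meet in 0 with "c" left. Open state 1: 0a->1.
b: 0b undefined. 0b->0: ok.
c: 0c undefined. 0c->0: no, b/cbc meet in 0. 0c->1: no, ac/cc meet in 1 with "c" left. Open state 2: 0c->2.
aa: 1a undefined. 1a->0: no, aac/aabc meet in 2. 1a->1: ok.
ab: 1b undefined. 1b->0: no, abbc/aabc meet in 2. 1b->1: no, ac/aabc meet in 1 with "c" left. 1b->2: no, abbc/cbc meet in 2 with "bc" left. Open state 3: 1b->3.
ac: 1c undefined. 1c->0: ok.
ca: 2a undefined. 2a->0: no, cac/c meet in 2. 2a->1: ok.
cb: 2b undefined. 2b->0: ok.
cc: 2c undefined. 2c->0: no, ac/cc meet in 0. 2c->1: no, cca/cc meet in 1. 2c->2: ok.
aba: 3a undefined. 3a->0: ok.
abb: 3b undefined. 3b->0: no, abbc/cbc meet in 2. 3b->1: ok.
aabc: 3c undefined. 3c->0: no, ac/aabc meet in 0. 3c->1: no, cca/aabc meet in 1. 3c->2: ok.
All examples now run through 4 states with every (state, symbol) defined. Accept strings end in {0,1,3}, Reject strings end in {2}; accept={0,1,3}.

states=4 start=0 accept={0,1,3} delta: 0a->1 0b->0 0c->2 1a->1 1b->3 1c->0 2a->1 2b->0 2c->2 3a->0 3b->1 3c->2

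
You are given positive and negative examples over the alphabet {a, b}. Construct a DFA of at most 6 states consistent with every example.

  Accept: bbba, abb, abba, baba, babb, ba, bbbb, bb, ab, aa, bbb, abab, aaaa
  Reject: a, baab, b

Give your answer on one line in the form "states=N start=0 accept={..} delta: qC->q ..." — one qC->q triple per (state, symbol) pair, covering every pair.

states=5 start=0 accept={0,2,3,4} delta: 0a->1 0b->1 1a->2 1b->3 2a->2 2b->1 3a->1 3b->4 4a->0 4b->0

Fold the examples into a partial DFA from state 0: repeatedly fix the first undefined (state, symbol) met by the shortest-then-alphabetical prefix, trying targets in increasing order and rejecting any under which an Accept and a Reject string meet in one state with the same remainder; add a state when all current targets are rejected. Accepting states are where Accept strings end.
a: 0a undefined. 0a->0: no, ab/b meet in 0 with "b" left. Open state 1: 0a->1.
b: 0b undefined. 0b->0: no, bbba/a meet in 1. 0b->1: ok.
aa: 1a undefined. 1a->0: no, babb/baab meet in 1 with "b" left. 1a->1: no, ba/a meet in 1. Open state 2: 1a->2.
ab: 1b undefined. 1b->0: no, abb/a meet in 1. 1b->1: no, abb/a meet in 1. 1b->2: no, abab/baab meet in 2 with "ab" left. Open state 3: 1b->3.
aaa: 2a undefined. 2a->0: no, aaaa/a meet in 1. 2a->1: no, bb/baab meet in 3. 2a->2: ok.
aba: 3a undefined. 3a->0: no, abab/a meet in 1. 3a->1: ok.
abb: 3b undefined. 3b->0: no, bbba/a meet in 1. 3b->1: no, abb/a meet in 1. 3b->2: no, bbbb/baab meet in 2 with "b" left. 3b->3: no, bbba/a meet in 1. Open state 4: 3b->4.
bab: 2b undefined. 2b->0: no, baba/a meet in 1. 2b->1: ok.
abba: 4a undefined. 4a->0: ok.
bbbb: 4b undefined. 4b->0: ok.
All examples now run through 5 states with every (state, symbol) defined. Accept strings end in {0,2,3,4}, Reject strings end in {1}; accept={0,2,3,4}.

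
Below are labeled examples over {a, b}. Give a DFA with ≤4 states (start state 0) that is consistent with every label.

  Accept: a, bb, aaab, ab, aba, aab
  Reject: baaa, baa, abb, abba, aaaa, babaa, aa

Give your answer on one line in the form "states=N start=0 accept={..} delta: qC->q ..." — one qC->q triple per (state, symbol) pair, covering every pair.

Fold the examples into a partial DFA from state 0: repeatedly fix the first undefined (state, symbol) met by the shortest-then-alphabetical prefix, trying targets in increasing order and rejecting any under which an Accept and a Reject string meet in one state with the same remainder; add a state when all current targets are rejected. Accepting states are where Accept strings end.
a: 0a undefined. 0a->0: no, a/aaaa meet in 0. Open state 1: 0a->1.
b: 0b undefined. 0b->0: ok.
aa: 1a undefined. 1a->0: no, a/baaa meet in 1. 1a->1: no, a/baaa meet in 1. Open state 2: 1a->2.
ab: 1b undefined. 1b->0: no, a/abba meet in 1. 1b->1: no, a/abb meet in 1. 1b->2: no, ab/baa meet in 2. Open state 3: 1b->3.
aaa: 2a undefined. 2a->0: no, a/aaaa meet in 1. 2a->1: no, a/baaa meet in 1. 2a->2: ok.
aab: 2b undefined. 2b->0: ok.
aba: 3a undefined. 3a->0: no, a/babaa meet in 1. 3a->1: ok.
abb: 3b undefined. 3b->0: no, a/abba meet in 1. 3b->1: no, a/abb meet in 1. 3b->2: ok.
All examples now run through 4 states with every (state, symbol) defined. Accept strings end in {0,1,3}, Reject strings end in {2}; accept={0,1,3}.

states=4 start=0 accept={0,1,3} delta: 0a->1 0b->0 1a->2 1b->3 2a->2 2b->0 3a->1 3b->2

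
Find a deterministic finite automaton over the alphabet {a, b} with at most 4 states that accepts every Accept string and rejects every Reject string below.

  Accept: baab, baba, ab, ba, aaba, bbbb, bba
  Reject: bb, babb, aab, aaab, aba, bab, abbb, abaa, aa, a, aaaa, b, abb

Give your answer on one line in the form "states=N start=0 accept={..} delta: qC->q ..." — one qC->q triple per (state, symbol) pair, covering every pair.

Fold the examples into a partial DFA from state 0: repeatedly fix the first undefined (state, symbol) met by the shortest-then-alphabetical prefix, trying targets in increasing order and rejecting any under which an Accept and a Reject string meet in one state with the same remainder; add a state when all current targets are rejected. Accepting states are where Accept strings end.
a: 0a undefined. 0a->0: no, ab/aab meet in 0 with "b" left. Open state 1: 0a->1.
b: 0b undefined. 0b->0: no, baab/aab meet in 1 with "ab" left. 0b->1: no, baab/aaab meet in 1 with "aab" left. Open state 2: 0b->2.
aa: 1a undefined. 1a->0: no, ab/aaab meet in 1 with "b" left. 1a->1: no, ab/aab meet in 1 with "b" left. 1a->2: ok.
ab: 1b undefined. 1b->0: ok.
ba: 2a undefined. 2a->0: ok.
bb: 2b undefined. 2b->0: no, baab/bb meet in 0. 2b->1: no, aaba/aaab meet in 2. 2b->2: no, bbbb/bb meet in 2. Open state 3: 2b->3.
bba: 3a undefined. 3a->0: ok.
bbb: 3b undefined. 3b->0: no, bbbb/aaab meet in 2. 3b->1: ok.
All examples now run through 4 states with every (state, symbol) defined. Accept strings end in {0}, Reject strings end in {1,2,3}; accept={0}.

states=4 start=0 accept={0} delta: 0a->1 0b->2 1a->2 1b->0 2a->0 2b->3 3a->0 3b->1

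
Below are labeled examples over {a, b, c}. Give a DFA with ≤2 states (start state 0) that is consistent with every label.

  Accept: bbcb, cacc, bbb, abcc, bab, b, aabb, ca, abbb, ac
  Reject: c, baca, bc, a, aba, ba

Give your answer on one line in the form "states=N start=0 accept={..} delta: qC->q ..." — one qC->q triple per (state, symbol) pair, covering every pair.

states=2 start=0 accept={0} delta: 0a->1 0b->0 0c->1 1a->0 1b->0 1c->0

Grow the machine one transition at a time. Run the examples from 0; the earliest place one falls off (shortest prefix, ties alphabetical) gets sent to the lowest-numbered state that keeps every Accept/Reject pair distinguishable — a pair clashes when both reach the same state with identical unread suffix — and to a fresh state only if none does.
a: 0a undefined. 0a->0: no, ac/c meet in 0 with "c" left. Open state 1: 0a->1.
b: 0b undefined. 0b->0: ok.
c: 0c undefined. 0c->0: no, bbcb/c meet in 0. 0c->1: ok.
aa: 1a undefined. 1a->0: ok.
ab: 1b undefined. 1b->0: ok.
ac: 1c undefined. 1c->0: ok.
All examples now run through 2 states with every (state, symbol) defined. Accept strings end in {0}, Reject strings end in {1}; accept={0}.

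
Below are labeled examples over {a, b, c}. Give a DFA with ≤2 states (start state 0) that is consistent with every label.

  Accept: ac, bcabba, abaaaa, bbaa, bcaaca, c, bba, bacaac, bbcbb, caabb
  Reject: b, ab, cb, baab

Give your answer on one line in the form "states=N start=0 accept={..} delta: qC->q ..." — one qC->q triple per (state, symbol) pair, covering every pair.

State merging on the prefix tree: take the shortest (then alphabetical) example prefix whose next move is undefined and point that move at state 0, else 1, else 2, ...; a target is out if some Accept/Reject pair would then sit in one state with the same input left (inseparable). If every existing state is out, open a new one.
a: 0a undefined. 0a->0: ok.
b: 0b undefined. 0b->0: no, abaaaa/b meet in 0. Open state 1: 0b->1.
c: 0c undefined. 0c->0: ok.
ba: 1a undefined. 1a->0: ok.
bb: 1b undefined. 1b->0: ok.
bc: 1c undefined. 1c->0: ok.
All examples now run through 2 states with every (state, symbol) defined. Accept strings end in {0}, Reject strings end in {1}; accept={0}.

states=2 start=0 accept={0} delta: 0a->0 0b->1 0c->0 1a->0 1b->0 1c->0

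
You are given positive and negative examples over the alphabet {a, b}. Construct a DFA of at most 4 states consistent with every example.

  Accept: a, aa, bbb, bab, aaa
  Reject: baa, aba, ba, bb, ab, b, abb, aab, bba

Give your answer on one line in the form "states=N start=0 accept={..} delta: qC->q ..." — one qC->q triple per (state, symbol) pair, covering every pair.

states=3 start=0 accept={0} delta: 0a->0 0b->1 1a->2 1b->2 2a->1 2b->0

Grow the machine one transition at a time. Run the examples from 0; the earliest place one falls off (shortest prefix, ties alphabetical) gets sent to the lowest-numbered state that keeps every Accept/Reject pair distinguishable — a pair clashes when both reach the same state with identical unread suffix — and to a fresh state only if none does.
a: 0a undefined. 0a->0: ok.
b: 0b undefined. 0b->0: no, a/baa meet in 0. Open state 1: 0b->1.
ba: 1a undefined. 1a->0: no, a/baa meet in 0. 1a->1: no, bab/bb meet in 1 with "b" left. Open state 2: 1a->2.
bb: 1b undefined. 1b->0: no, a/bb meet in 0. 1b->1: no, bbb/bb meet in 1. 1b->2: ok.
baa: 2a undefined. 2a->0: no, a/baa meet in 0. 2a->1: ok.
bab: 2b undefined. 2b->0: ok.
All examples now run through 3 states with every (state, symbol) defined. Accept strings end in {0}, Reject strings end in {1,2}; accept={0}.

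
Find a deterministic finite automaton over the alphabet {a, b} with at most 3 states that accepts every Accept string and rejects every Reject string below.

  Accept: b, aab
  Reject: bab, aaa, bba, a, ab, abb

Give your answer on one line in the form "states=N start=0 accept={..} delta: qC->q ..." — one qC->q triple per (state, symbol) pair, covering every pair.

Fold the examples into a partial DFA from state 0: repeatedly fix the first undefined (state, symbol) met by the shortest-then-alphabetical prefix, trying targets in increasing order and rejecting any under which an Accept and a Reject string meet in one state with the same remainder; add a state when all current targets are rejected. Accepting states are where Accept strings end.
a: 0a undefined. 0a->0: no, b/ab meet in 0 with "b" left. Open state 1: 0a->1.
b: 0b undefined. 0b->0: ok.
aa: 1a undefined. 1a->0: ok.
ab: 1b undefined. 1b->0: no, b/bab meet in 0. 1b->1: ok.
All examples now run through 2 states with every (state, symbol) defined. Accept strings end in {0}, Reject strings end in {1}; accept={0}.

states=2 start=0 accept={0} delta: 0a->1 0b->0 1a->0 1b->1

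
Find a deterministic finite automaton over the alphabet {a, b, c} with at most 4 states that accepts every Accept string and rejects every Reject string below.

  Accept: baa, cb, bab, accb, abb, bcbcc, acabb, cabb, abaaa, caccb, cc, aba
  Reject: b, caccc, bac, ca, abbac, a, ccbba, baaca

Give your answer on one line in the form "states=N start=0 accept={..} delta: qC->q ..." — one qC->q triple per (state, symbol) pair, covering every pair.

states=4 start=0 accept={2,3} delta: 0a->0 0b->1 0c->2 1a->3 1b->3 1c->0 2a->0 2b->2 2c->3 3a->3 3b->2 3c->0

State merging on the prefix tree: take the shortest (then alphabetical) example prefix whose next move is undefined and point that move at state 0, else 1, else 2, ...; a target is out if some Accept/Reject pair would then sit in one state with the same input left (inseparable). If every existing state is out, open a new one.
a: 0a undefined. 0a->0: ok.
b: 0b undefined. 0b->0: no, baa/b meet in 0. Open state 1: 0b->1.
c: 0c undefined. 0c->0: no, cb/b meet in 1. 0c->1: no, aba/ca meet in 1 with "a" left. Open state 2: 0c->2.
ba: 1a undefined. 1a->0: no, baa/a meet in 0. 1a->1: no, baa/b meet in 1. 1a->2: no, baa/ca meet in 2 with "a" left. Open state 3: 1a->3.
bc: 1c undefined. 1c->0: ok.
ca: 2a undefined. 2a->0: ok.
cb: 2b undefined. 2b->0: no, cb/ca meet in 0. 2b->1: no, cb/b meet in 1. 2b->2: ok.
cc: 2c undefined. 2c->0: no, cb/caccc meet in 2. 2c->1: no, cc/b meet in 1. 2c->2: no, cb/caccc meet in 2. 2c->3: ok.
abb: 1b undefined. 1b->0: no, cb/abbac meet in 2. 1b->1: no, abb/b meet in 1. 1b->2: no, cb/abbac meet in 2. 1b->3: ok.
baa: 3a undefined. 3a->0: no, baa/ca meet in 0. 3a->1: no, baa/b meet in 1. 3a->2: no, baa/baaca meet in 2. 3a->3: ok.
bab: 3b undefined. 3b->0: no, baa/ccbba meet in 3. 3b->1: no, baa/ccbba meet in 3. 3b->2: ok.
bac: 3c undefined. 3c->0: ok.
All examples now run through 4 states with every (state, symbol) defined. Accept strings end in {2,3}, Reject strings end in {0,1}; accept={2,3}.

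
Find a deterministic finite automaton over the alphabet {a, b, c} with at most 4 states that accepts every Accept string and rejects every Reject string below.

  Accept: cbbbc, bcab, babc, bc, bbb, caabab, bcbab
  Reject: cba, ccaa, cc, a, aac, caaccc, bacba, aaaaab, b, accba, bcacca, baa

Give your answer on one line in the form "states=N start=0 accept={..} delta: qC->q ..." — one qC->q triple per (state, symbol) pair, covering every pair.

Fold the examples into a partial DFA from state 0: repeatedly fix the first undefined (state, symbol) met by the shortest-then-alphabetical prefix, trying targets in increasing order and rejecting any under which an Accept and a Reject string meet in one state with the same remainder; add a state when all current targets are rejected. Accepting states are where Accept strings end.
a: 0a undefined. 0a->0: ok.
b: 0b undefined. 0b->0: no, babc/aac meet in 0 with "c" left. Open state 1: 0b->1.
c: 0c undefined. 0c->0: ok.
ba: 1a undefined. 1a->0: no, caabab/aaaaab meet in 1. 1a->1: ok.
bb: 1b undefined. 1b->0: no, babc/ccaa meet in 0. 1b->1: no, bbb/cba meet in 1. Open state 2: 1b->2.
bc: 1c undefined. 1c->0: no, bcab/cba meet in 1. 1c->1: no, bc/cba meet in 1. 1c->2: ok.
bbb: 2b undefined. 2b->0: no, cbbbc/ccaa meet in 0. 2b->1: no, bbb/cba meet in 1. 2b->2: ok.
bca: 2a undefined. 2a->0: no, bcab/cba meet in 1. 2a->1: ok.
babc: 2c undefined. 2c->0: no, cbbbc/ccaa meet in 0. 2c->1: no, cbbbc/cba meet in 1. 2c->2: ok.
All examples now run through 3 states with every (state, symbol) defined. Accept strings end in {2}, Reject strings end in {0,1}; accept={2}.

states=3 start=0 accept={2} delta: 0a->0 0b->1 0c->0 1a->1 1b->2 1c->2 2a->1 2b->2 2c->2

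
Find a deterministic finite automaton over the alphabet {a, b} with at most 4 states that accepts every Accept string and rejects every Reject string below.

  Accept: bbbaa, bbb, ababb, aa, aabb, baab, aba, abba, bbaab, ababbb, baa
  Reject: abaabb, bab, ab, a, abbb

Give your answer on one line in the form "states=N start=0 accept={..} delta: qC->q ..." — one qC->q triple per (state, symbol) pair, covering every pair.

states=2 start=0 accept={0} delta: 0a->1 0b->0 1a->0 1b->1

Grow the machine one transition at a time. Run the examples from 0; the earliest place one falls off (shortest prefix, ties alphabetical) gets sent to the lowest-numbered state that keeps every Accept/Reject pair distinguishable — a pair clashes when both reach the same state with identical unread suffix — and to a fresh state only if none does.
a: 0a undefined. 0a->0: no, bbb/abbb meet in 0 with "bbb" left. Open state 1: 0a->1.
b: 0b undefined. 0b->0: ok.
aa: 1a undefined. 1a->0: ok.
ab: 1b undefined. 1b->0: no, bbbaa/abaabb meet in 0. 1b->1: ok.
All examples now run through 2 states with every (state, symbol) defined. Accept strings end in {0}, Reject strings end in {1}; accept={0}.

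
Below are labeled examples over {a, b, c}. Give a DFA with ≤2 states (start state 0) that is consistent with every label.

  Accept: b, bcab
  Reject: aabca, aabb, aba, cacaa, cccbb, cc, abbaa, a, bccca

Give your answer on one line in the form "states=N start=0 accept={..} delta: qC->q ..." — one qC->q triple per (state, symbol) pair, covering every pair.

states=2 start=0 accept={1} delta: 0a->0 0b->1 0c->0 1a->0 1b->0 1c->0

State merging on the prefix tree: take the shortest (then alphabetical) example prefix whose next move is undefined and point that move at state 0, else 1, else 2, ...; a target is out if some Accept/Reject pair would then sit in one state with the same input left (inseparable). If every existing state is out, open a new one.
a: 0a undefined. 0a->0: ok.
b: 0b undefined. 0b->0: no, b/aabb meet in 0. Open state 1: 0b->1.
c: 0c undefined. 0c->0: ok.
bc: 1c undefined. 1c->0: ok.
aba: 1a undefined. 1a->0: ok.
abb: 1b undefined. 1b->0: ok.
All examples now run through 2 states with every (state, symbol) defined. Accept strings end in {1}, Reject strings end in {0}; accept={1}.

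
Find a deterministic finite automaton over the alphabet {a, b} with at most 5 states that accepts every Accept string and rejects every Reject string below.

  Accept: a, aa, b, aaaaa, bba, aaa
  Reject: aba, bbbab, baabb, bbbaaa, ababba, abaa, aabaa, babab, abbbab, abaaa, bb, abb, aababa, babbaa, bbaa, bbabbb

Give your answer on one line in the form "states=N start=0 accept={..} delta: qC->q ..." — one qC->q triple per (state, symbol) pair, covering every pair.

Fold the examples into a partial DFA from state 0: repeatedly fix the first undefined (state, symbol) met by the shortest-then-alphabetical prefix, trying targets in increasing order and rejecting any under which an Accept and a Reject string meet in one state with the same remainder; add a state when all current targets are rejected. Accepting states are where Accept strings end.
a: 0a undefined. 0a->0: ok.
b: 0b undefined. 0b->0: no, a/aba meet in 0. Open state 1: 0b->1.
ba: 1a undefined. 1a->0: no, a/aba meet in 0. 1a->1: no, b/aba meet in 1. Open state 2: 1a->2.
bb: 1b undefined. 1b->0: no, a/bb meet in 0. 1b->1: no, b/bb meet in 1. 1b->2: no, bba/abaa meet in 2 with "a" left. Open state 3: 1b->3.
baa: 2a undefined. 2a->0: no, a/abaa meet in 0. 2a->1: no, b/abaa meet in 1. 2a->2: ok.
bab: 2b undefined. 2b->0: no, a/aababa meet in 0. 2b->1: no, b/babab meet in 1. 2b->2: ok.
bba: 3a undefined. 3a->0: no, a/bbaa meet in 0. 3a->1: ok.
bbb: 3b undefined. 3b->0: no, a/bbbaaa meet in 0. 3b->1: ok.
All examples now run through 4 states with every (state, symbol) defined. Accept strings end in {0,1}, Reject strings end in {2,3}; accept={0,1}.

states=4 start=0 accept={0,1} delta: 0a->0 0b->1 1a->2 1b->3 2a->2 2b->2 3a->1 3b->1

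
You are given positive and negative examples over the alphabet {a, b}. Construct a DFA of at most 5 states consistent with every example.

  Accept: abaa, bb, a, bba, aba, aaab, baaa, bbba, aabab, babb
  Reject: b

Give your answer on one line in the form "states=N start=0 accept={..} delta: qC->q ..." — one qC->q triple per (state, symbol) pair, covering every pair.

Fold the examples into a partial DFA from state 0: repeatedly fix the first undefined (state, symbol) met by the shortest-then-alphabetical prefix, trying targets in increasing order and rejecting any under which an Accept and a Reject string meet in one state with the same remainder; add a state when all current targets are rejected. Accepting states are where Accept strings end.
a: 0a undefined. 0a->0: no, aaab/b meet in 0 with "b" left. Open state 1: 0a->1.
b: 0b undefined. 0b->0: no, bb/b meet in 0. 0b->1: no, a/b meet in 1. Open state 2: 0b->2.
aa: 1a undefined. 1a->0: ok.
ab: 1b undefined. 1b->0: ok.
ba: 2a undefined. 2a->0: no, aabab/b meet in 2. 2a->1: no, babb/b meet in 2. 2a->2: no, baaa/b meet in 2. Open state 3: 2a->3.
bb: 2b undefined. 2b->0: ok.
baa: 3a undefined. 3a->0: ok.
bab: 3b undefined. 3b->0: no, babb/b meet in 2. 3b->1: ok.
All examples now run through 4 states with every (state, symbol) defined. Accept strings end in {0,1,3}, Reject strings end in {2}; accept={0,1,3}.

states=4 start=0 accept={0,1,3} delta: 0a->1 0b->2 1a->0 1b->0 2a->3 2b->0 3a->0 3b->1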